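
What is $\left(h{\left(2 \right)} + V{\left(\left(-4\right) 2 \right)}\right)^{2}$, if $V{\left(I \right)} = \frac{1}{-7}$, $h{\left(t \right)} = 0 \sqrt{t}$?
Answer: $\frac{1}{49} \approx 0.020408$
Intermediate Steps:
$h{\left(t \right)} = 0$
$V{\left(I \right)} = - \frac{1}{7}$
$\left(h{\left(2 \right)} + V{\left(\left(-4\right) 2 \right)}\right)^{2} = \left(0 - \frac{1}{7}\right)^{2} = \left(- \frac{1}{7}\right)^{2} = \frac{1}{49}$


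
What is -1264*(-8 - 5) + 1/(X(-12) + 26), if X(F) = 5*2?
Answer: 591553/36 ≈ 16432.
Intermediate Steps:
X(F) = 10
-1264*(-8 - 5) + 1/(X(-12) + 26) = -1264*(-8 - 5) + 1/(10 + 26) = -1264*(-13) + 1/36 = -158*(-104) + 1/36 = 16432 + 1/36 = 591553/36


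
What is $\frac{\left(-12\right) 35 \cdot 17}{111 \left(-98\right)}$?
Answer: $\frac{170}{259} \approx 0.65637$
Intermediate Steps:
$\frac{\left(-12\right) 35 \cdot 17}{111 \left(-98\right)} = \frac{\left(-420\right) 17}{-10878} = \left(-7140\right) \left(- \frac{1}{10878}\right) = \frac{170}{259}$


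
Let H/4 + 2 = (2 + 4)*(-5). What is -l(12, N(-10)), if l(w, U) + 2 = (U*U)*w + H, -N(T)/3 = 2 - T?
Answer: -15422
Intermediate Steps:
N(T) = -6 + 3*T (N(T) = -3*(2 - T) = -6 + 3*T)
H = -128 (H = -8 + 4*((2 + 4)*(-5)) = -8 + 4*(6*(-5)) = -8 + 4*(-30) = -8 - 120 = -128)
l(w, U) = -130 + w*U**2 (l(w, U) = -2 + ((U*U)*w - 128) = -2 + (U**2*w - 128) = -2 + (w*U**2 - 128) = -2 + (-128 + w*U**2) = -130 + w*U**2)
-l(12, N(-10)) = -(-130 + 12*(-6 + 3*(-10))**2) = -(-130 + 12*(-6 - 30)**2) = -(-130 + 12*(-36)**2) = -(-130 + 12*1296) = -(-130 + 15552) = -1*15422 = -15422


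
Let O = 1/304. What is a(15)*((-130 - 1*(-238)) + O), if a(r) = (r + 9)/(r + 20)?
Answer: 98499/1330 ≈ 74.059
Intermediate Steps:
a(r) = (9 + r)/(20 + r)
O = 1/304 ≈ 0.0032895
a(15)*((-130 - 1*(-238)) + O) = ((9 + 15)/(20 + 15))*((-130 - 1*(-238)) + 1/304) = (24/35)*((-130 + 238) + 1/304) = ((1/35)*24)*(108 + 1/304) = (24/35)*(32833/304) = 98499/1330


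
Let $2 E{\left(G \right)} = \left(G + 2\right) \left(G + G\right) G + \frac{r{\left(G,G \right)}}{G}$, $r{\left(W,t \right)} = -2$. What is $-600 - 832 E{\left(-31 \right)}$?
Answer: $\frac{718777816}{31} \approx 2.3186 \cdot 10^{7}$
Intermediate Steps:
$E{\left(G \right)} = - \frac{1}{G} + G^{2} \left(2 + G\right)$ ($E{\left(G \right)} = \frac{\left(G + 2\right) \left(G + G\right) G - \frac{2}{G}}{2} = \frac{\left(2 + G\right) 2 G G - \frac{2}{G}}{2} = \frac{2 G \left(2 + G\right) G - \frac{2}{G}}{2} = \frac{2 G^{2} \left(2 + G\right) - \frac{2}{G}}{2} = \frac{- \frac{2}{G} + 2 G^{2} \left(2 + G\right)}{2} = - \frac{1}{G} + G^{2} \left(2 + G\right)$)
$-600 - 832 E{\left(-31 \right)} = -600 - 832 \frac{-1 + \left(-31\right)^{3} \left(2 - 31\right)}{-31} = -600 - 832 \left(- \frac{-1 - -863939}{31}\right) = -600 - 832 \left(- \frac{-1 + 863939}{31}\right) = -600 - 832 \left(\left(- \frac{1}{31}\right) 863938\right) = -600 - - \frac{718796416}{31} = -600 + \frac{718796416}{31} = \frac{718777816}{31}$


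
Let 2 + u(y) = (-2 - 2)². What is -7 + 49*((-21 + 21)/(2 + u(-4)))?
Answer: -7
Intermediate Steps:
u(y) = 14 (u(y) = -2 + (-2 - 2)² = -2 + (-4)² = -2 + 16 = 14)
-7 + 49*((-21 + 21)/(2 + u(-4))) = -7 + 49*((-21 + 21)/(2 + 14)) = -7 + 49*(0/16) = -7 + 49*(0*(1/16)) = -7 + 49*0 = -7 + 0 = -7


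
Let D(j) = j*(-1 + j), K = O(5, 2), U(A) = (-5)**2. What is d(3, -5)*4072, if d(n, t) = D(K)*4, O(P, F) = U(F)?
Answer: 9772800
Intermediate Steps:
U(A) = 25
O(P, F) = 25
K = 25
d(n, t) = 2400 (d(n, t) = (25*(-1 + 25))*4 = (25*24)*4 = 600*4 = 2400)
d(3, -5)*4072 = 2400*4072 = 9772800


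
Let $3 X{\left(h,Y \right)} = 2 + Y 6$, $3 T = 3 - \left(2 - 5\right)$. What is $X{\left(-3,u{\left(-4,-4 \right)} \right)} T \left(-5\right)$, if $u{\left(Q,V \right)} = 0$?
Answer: $- \frac{20}{3} \approx -6.6667$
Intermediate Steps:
$T = 2$ ($T = \frac{3 - \left(2 - 5\right)}{3} = \frac{3 - -3}{3} = \frac{3 + 3}{3} = \frac{1}{3} \cdot 6 = 2$)
$X{\left(h,Y \right)} = \frac{2}{3} + 2 Y$ ($X{\left(h,Y \right)} = \frac{2 + Y 6}{3} = \frac{2 + 6 Y}{3} = \frac{2}{3} + 2 Y$)
$X{\left(-3,u{\left(-4,-4 \right)} \right)} T \left(-5\right) = \left(\frac{2}{3} + 2 \cdot 0\right) 2 \left(-5\right) = \left(\frac{2}{3} + 0\right) 2 \left(-5\right) = \frac{2}{3} \cdot 2 \left(-5\right) = \frac{4}{3} \left(-5\right) = - \frac{20}{3}$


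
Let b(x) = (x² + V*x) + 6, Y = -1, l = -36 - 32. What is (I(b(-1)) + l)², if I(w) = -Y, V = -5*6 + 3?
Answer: 4489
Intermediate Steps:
l = -68
V = -27 (V = -30 + 3 = -27)
b(x) = 6 + x² - 27*x (b(x) = (x² - 27*x) + 6 = 6 + x² - 27*x)
I(w) = 1 (I(w) = -1*(-1) = 1)
(I(b(-1)) + l)² = (1 - 68)² = (-67)² = 4489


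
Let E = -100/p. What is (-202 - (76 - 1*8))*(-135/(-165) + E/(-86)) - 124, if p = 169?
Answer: -27719498/79937 ≈ -346.77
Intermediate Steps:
E = -100/169 ≈ -0.59172
(-202 - (76 - 1*8))*(-135/(-165) + E/(-86)) - 124 = (-202 - (76 - 1*8))*(-135/(-165) - 100/169/(-86)) - 124 = (-202 - (76 - 8))*(-135*(-1/165) - 100/169*(-1/86)) - 124 = (-202 - 1*68)*(9/11 + 50/7267) - 124 = (-202 - 68)*(65953/79937) - 124 = -270*65953/79937 - 124 = -17807310/79937 - 124 = -27719498/79937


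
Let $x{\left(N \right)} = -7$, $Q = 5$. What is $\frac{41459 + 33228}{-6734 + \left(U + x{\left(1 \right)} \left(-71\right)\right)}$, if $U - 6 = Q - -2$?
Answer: $- \frac{74687}{6224} \approx -12.0$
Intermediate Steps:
$U = 13$ ($U = 6 + \left(5 - -2\right) = 6 + \left(5 + 2\right) = 6 + 7 = 13$)
$\frac{41459 + 33228}{-6734 + \left(U + x{\left(1 \right)} \left(-71\right)\right)} = \frac{41459 + 33228}{-6734 + \left(13 - -497\right)} = \frac{74687}{-6734 + \left(13 + 497\right)} = \frac{74687}{-6734 + 510} = \frac{74687}{-6224} = 74687 \left(- \frac{1}{6224}\right) = - \frac{74687}{6224}$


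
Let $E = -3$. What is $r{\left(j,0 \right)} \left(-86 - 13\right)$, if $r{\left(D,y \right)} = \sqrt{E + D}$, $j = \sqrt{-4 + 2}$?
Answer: $- 99 \sqrt{-3 + i \sqrt{2}} \approx -39.391 - 175.94 i$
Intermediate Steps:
$j = i \sqrt{2}$ ($j = \sqrt{-2} = i \sqrt{2} \approx 1.4142 i$)
$r{\left(D,y \right)} = \sqrt{-3 + D}$
$r{\left(j,0 \right)} \left(-86 - 13\right) = \sqrt{-3 + i \sqrt{2}} \left(-86 - 13\right) = \sqrt{-3 + i \sqrt{2}} \left(-99\right) = - 99 \sqrt{-3 + i \sqrt{2}}$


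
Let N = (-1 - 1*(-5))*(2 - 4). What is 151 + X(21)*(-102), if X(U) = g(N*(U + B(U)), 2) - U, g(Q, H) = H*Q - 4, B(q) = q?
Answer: 71245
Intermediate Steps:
N = -8 (N = (-1 + 5)*(-2) = 4*(-2) = -8)
g(Q, H) = -4 + H*Q
X(U) = -4 - 33*U (X(U) = (-4 + 2*(-8*(U + U))) - U = (-4 + 2*(-16*U)) - U = (-4 - 32*U) - U = -4 - 33*U)
151 + X(21)*(-102) = 151 + (-4 - 33*21)*(-102) = 151 + (-4 - 693)*(-102) = 151 - 697*(-102) = 151 + 71094 = 71245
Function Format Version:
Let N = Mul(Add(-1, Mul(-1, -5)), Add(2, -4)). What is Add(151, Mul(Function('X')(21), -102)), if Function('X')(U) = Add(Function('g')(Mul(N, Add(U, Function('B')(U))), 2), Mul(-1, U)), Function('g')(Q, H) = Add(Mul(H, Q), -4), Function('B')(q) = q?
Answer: 71245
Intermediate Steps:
N = -8 (N = Mul(Add(-1, 5), -2) = Mul(4, -2) = -8)
Function('g')(Q, H) = Add(-4, Mul(H, Q))
Function('X')(U) = Add(-4, Mul(-33, U)) (Function('X')(U) = Add(Add(-4, Mul(2, Mul(-8, Add(U, U)))), Mul(-1, U)) = Add(Add(-4, Mul(2, Mul(-8, Mul(2, U)))), Mul(-1, U)) = Add(Add(-4, Mul(2, Mul(-16, U))), Mul(-1, U)) = Add(Add(-4, Mul(-32, U)), Mul(-1, U)) = Add(-4, Mul(-33, U)))
Add(151, Mul(Function('X')(21), -102)) = Add(151, Mul(Add(-4, Mul(-33, 21)), -102)) = Add(151, Mul(Add(-4, -693), -102)) = Add(151, Mul(-697, -102)) = Add(151, 71094) = 71245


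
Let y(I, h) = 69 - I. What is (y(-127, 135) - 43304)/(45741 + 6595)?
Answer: -10777/13084 ≈ -0.82368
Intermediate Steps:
(y(-127, 135) - 43304)/(45741 + 6595) = ((69 - 1*(-127)) - 43304)/(45741 + 6595) = ((69 + 127) - 43304)/52336 = (196 - 43304)*(1/52336) = -43108*1/52336 = -10777/13084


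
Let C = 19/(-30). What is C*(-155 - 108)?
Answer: 4997/30 ≈ 166.57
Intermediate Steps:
C = -19/30 (C = 19*(-1/30) = -19/30 ≈ -0.63333)
C*(-155 - 108) = -19*(-155 - 108)/30 = -19/30*(-263) = 4997/30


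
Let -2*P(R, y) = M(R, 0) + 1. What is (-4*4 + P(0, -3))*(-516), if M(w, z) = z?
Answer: 8514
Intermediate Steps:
P(R, y) = -1/2 (P(R, y) = -(0 + 1)/2 = -1/2*1 = -1/2)
(-4*4 + P(0, -3))*(-516) = (-4*4 - 1/2)*(-516) = (-16 - 1/2)*(-516) = -33/2*(-516) = 8514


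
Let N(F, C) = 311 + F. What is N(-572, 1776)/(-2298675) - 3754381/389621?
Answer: -2876666684698/298537350725 ≈ -9.6359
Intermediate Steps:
N(-572, 1776)/(-2298675) - 3754381/389621 = (311 - 572)/(-2298675) - 3754381/389621 = -261*(-1/2298675) - 3754381*1/389621 = 87/766225 - 3754381/389621 = -2876666684698/298537350725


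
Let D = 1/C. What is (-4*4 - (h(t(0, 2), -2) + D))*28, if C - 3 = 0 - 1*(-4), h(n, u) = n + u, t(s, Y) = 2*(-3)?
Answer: -228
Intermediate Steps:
t(s, Y) = -6
C = 7 (C = 3 + (0 - 1*(-4)) = 3 + (0 + 4) = 3 + 4 = 7)
D = ⅐ (D = 1/7 = ⅐ ≈ 0.14286)
(-4*4 - (h(t(0, 2), -2) + D))*28 = (-4*4 - ((-6 - 2) + ⅐))*28 = (-16 - (-8 + ⅐))*28 = (-16 - 1*(-55/7))*28 = (-16 + 55/7)*28 = -57/7*28 = -228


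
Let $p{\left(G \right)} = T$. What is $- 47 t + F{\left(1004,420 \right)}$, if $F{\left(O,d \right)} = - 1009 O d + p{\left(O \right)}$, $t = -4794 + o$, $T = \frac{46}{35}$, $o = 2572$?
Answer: $- \frac{14887973964}{35} \approx -4.2537 \cdot 10^{8}$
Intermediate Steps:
$T = \frac{46}{35}$ ($T = 46 \cdot \frac{1}{35} = \frac{46}{35} \approx 1.3143$)
$p{\left(G \right)} = \frac{46}{35}$
$t = -2222$ ($t = -4794 + 2572 = -2222$)
$F{\left(O,d \right)} = \frac{46}{35} - 1009 O d$ ($F{\left(O,d \right)} = - 1009 O d + \frac{46}{35} = \frac{46}{35} - 1009 O d$)
$- 47 t + F{\left(1004,420 \right)} = \left(-47\right) \left(-2222\right) + \left(\frac{46}{35} - 1013036 \cdot 420\right) = 104434 + \left(\frac{46}{35} - 425475120\right) = 104434 - \frac{14891629154}{35} = - \frac{14887973964}{35}$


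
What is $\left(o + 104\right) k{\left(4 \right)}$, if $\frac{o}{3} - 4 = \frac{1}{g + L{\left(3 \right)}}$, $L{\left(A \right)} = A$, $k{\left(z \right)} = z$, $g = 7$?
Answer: $\frac{2326}{5} \approx 465.2$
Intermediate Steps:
$o = \frac{123}{10}$ ($o = 12 + \frac{3}{7 + 3} = 12 + \frac{3}{10} = \frac{123}{10} \approx 12.3$)
$\left(o + 104\right) k{\left(4 \right)} = \left(\frac{123}{10} + 104\right) 4 = \frac{1163}{10} \cdot 4 = \frac{2326}{5}$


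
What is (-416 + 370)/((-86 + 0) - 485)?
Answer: 46/571 ≈ 0.080560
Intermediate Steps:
(-416 + 370)/((-86 + 0) - 485) = -46/(-86 - 485) = -46/(-571) = -46*(-1/571) = 46/571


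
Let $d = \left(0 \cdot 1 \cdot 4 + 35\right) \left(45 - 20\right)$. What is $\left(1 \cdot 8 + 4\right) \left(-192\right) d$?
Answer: $-2016000$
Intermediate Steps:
$d = 875$ ($d = \left(0 \cdot 4 + 35\right) 25 = \left(0 + 35\right) 25 = 35 \cdot 25 = 875$)
$\left(1 \cdot 8 + 4\right) \left(-192\right) d = \left(1 \cdot 8 + 4\right) \left(-192\right) 875 = \left(8 + 4\right) \left(-192\right) 875 = 12 \left(-192\right) 875 = \left(-2304\right) 875 = -2016000$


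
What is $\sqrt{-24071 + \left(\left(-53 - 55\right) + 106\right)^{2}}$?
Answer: $i \sqrt{24067} \approx 155.14 i$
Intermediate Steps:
$\sqrt{-24071 + \left(\left(-53 - 55\right) + 106\right)^{2}} = \sqrt{-24071 + \left(-108 + 106\right)^{2}} = \sqrt{-24071 + \left(-2\right)^{2}} = \sqrt{-24071 + 4} = \sqrt{-24067} = i \sqrt{24067}$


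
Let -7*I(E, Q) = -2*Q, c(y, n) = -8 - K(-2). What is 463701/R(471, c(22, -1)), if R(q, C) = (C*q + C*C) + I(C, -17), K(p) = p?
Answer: -3245907/19564 ≈ -165.91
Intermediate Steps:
c(y, n) = -6 (c(y, n) = -8 - 1*(-2) = -8 + 2 = -6)
I(E, Q) = 2*Q/7 (I(E, Q) = -(-2)*Q/7 = 2*Q/7)
R(q, C) = -34/7 + C² + C*q (R(q, C) = (C*q + C*C) + (2/7)*(-17) = (C*q + C²) - 34/7 = (C² + C*q) - 34/7 = -34/7 + C² + C*q)
463701/R(471, c(22, -1)) = 463701/(-34/7 + (-6)² - 6*471) = 463701/(-34/7 + 36 - 2826) = 463701/(-19564/7) = 463701*(-7/19564) = -3245907/19564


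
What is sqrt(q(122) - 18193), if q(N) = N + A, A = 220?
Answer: I*sqrt(17851) ≈ 133.61*I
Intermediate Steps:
q(N) = 220 + N (q(N) = N + 220 = 220 + N)
sqrt(q(122) - 18193) = sqrt((220 + 122) - 18193) = sqrt(342 - 18193) = sqrt(-17851) = I*sqrt(17851)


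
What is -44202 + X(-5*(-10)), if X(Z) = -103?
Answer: -44305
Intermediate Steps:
-44202 + X(-5*(-10)) = -44202 - 103 = -44305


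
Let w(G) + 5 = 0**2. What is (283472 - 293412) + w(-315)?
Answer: -9945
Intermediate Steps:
w(G) = -5 (w(G) = -5 + 0**2 = -5 + 0 = -5)
(283472 - 293412) + w(-315) = (283472 - 293412) - 5 = -9940 - 5 = -9945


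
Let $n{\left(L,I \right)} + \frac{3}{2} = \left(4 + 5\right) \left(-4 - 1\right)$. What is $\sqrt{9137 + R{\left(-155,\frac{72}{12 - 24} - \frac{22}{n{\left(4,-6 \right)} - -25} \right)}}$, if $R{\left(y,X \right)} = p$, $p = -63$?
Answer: $\sqrt{9074} \approx 95.258$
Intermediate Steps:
$n{\left(L,I \right)} = - \frac{93}{2}$ ($n{\left(L,I \right)} = - \frac{3}{2} + \left(4 + 5\right) \left(-4 - 1\right) = - \frac{3}{2} + 9 \left(-5\right) = - \frac{3}{2} - 45 = - \frac{93}{2}$)
$R{\left(y,X \right)} = -63$
$\sqrt{9137 + R{\left(-155,\frac{72}{12 - 24} - \frac{22}{n{\left(4,-6 \right)} - -25} \right)}} = \sqrt{9137 - 63} = \sqrt{9074}$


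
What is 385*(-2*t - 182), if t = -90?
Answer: -770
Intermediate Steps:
385*(-2*t - 182) = 385*(-2*(-90) - 182) = 385*(180 - 182) = 385*(-2) = -770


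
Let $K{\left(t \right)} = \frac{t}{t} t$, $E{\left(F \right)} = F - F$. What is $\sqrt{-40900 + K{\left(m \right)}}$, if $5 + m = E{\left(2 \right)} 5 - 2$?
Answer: $i \sqrt{40907} \approx 202.25 i$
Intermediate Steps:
$E{\left(F \right)} = 0$
$m = -7$ ($m = -5 + \left(0 \cdot 5 - 2\right) = -5 + \left(0 - 2\right) = -5 - 2 = -7$)
$K{\left(t \right)} = t$ ($K{\left(t \right)} = 1 t = t$)
$\sqrt{-40900 + K{\left(m \right)}} = \sqrt{-40900 - 7} = \sqrt{-40907} = i \sqrt{40907}$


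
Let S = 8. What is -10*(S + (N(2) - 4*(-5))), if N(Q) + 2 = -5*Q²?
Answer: -60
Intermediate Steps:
N(Q) = -2 - 5*Q²
-10*(S + (N(2) - 4*(-5))) = -10*(8 + ((-2 - 5*2²) - 4*(-5))) = -10*(8 + ((-2 - 5*4) + 20)) = -10*(8 + ((-2 - 20) + 20)) = -10*(8 + (-22 + 20)) = -10*(8 - 2) = -10*6 = -60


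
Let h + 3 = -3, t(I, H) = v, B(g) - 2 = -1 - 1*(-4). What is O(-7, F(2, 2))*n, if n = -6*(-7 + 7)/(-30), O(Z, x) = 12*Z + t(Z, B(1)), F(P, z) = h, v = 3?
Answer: 0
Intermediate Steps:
B(g) = 5 (B(g) = 2 + (-1 - 1*(-4)) = 2 + (-1 + 4) = 2 + 3 = 5)
t(I, H) = 3
h = -6 (h = -3 - 3 = -6)
F(P, z) = -6
O(Z, x) = 3 + 12*Z (O(Z, x) = 12*Z + 3 = 3 + 12*Z)
n = 0 (n = -6*0*(-1/30) = 0*(-1/30) = 0)
O(-7, F(2, 2))*n = (3 + 12*(-7))*0 = (3 - 84)*0 = -81*0 = 0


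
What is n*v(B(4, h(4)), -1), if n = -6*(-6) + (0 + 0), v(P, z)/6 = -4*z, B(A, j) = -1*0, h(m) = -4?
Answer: 864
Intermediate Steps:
B(A, j) = 0
v(P, z) = -24*z (v(P, z) = 6*(-4*z) = -24*z)
n = 36 (n = 36 + 0 = 36)
n*v(B(4, h(4)), -1) = 36*(-24*(-1)) = 36*24 = 864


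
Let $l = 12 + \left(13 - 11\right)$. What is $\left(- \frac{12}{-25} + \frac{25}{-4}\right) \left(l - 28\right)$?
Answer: $\frac{4039}{50} \approx 80.78$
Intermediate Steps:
$l = 14$ ($l = 12 + \left(13 - 11\right) = 12 + 2 = 14$)
$\left(- \frac{12}{-25} + \frac{25}{-4}\right) \left(l - 28\right) = \left(- \frac{12}{-25} + \frac{25}{-4}\right) \left(14 - 28\right) = \left(\left(-12\right) \left(- \frac{1}{25}\right) + 25 \left(- \frac{1}{4}\right)\right) \left(-14\right) = \left(\frac{12}{25} - \frac{25}{4}\right) \left(-14\right) = \left(- \frac{577}{100}\right) \left(-14\right) = \frac{4039}{50}$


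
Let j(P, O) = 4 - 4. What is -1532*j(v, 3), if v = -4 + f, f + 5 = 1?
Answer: 0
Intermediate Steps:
f = -4 (f = -5 + 1 = -4)
v = -8 (v = -4 - 4 = -8)
j(P, O) = 0
-1532*j(v, 3) = -1532*0 = 0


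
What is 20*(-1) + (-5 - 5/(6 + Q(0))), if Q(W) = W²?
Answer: -155/6 ≈ -25.833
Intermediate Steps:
20*(-1) + (-5 - 5/(6 + Q(0))) = 20*(-1) + (-5 - 5/(6 + 0²)) = -20 + (-5 - 5/(6 + 0)) = -20 + (-5 - 5/6) = -20 + (-5 + (⅙)*(-5)) = -20 + (-5 - ⅚) = -20 - 35/6 = -155/6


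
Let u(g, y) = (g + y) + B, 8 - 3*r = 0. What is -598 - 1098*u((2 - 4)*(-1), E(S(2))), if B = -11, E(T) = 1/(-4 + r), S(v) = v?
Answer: 20215/2 ≈ 10108.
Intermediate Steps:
r = 8/3 (r = 8/3 - ⅓*0 = 8/3 + 0 = 8/3 ≈ 2.6667)
E(T) = -¾ (E(T) = 1/(-4 + 8/3) = 1/(-4/3) = -¾)
u(g, y) = -11 + g + y (u(g, y) = (g + y) - 11 = -11 + g + y)
-598 - 1098*u((2 - 4)*(-1), E(S(2))) = -598 - 1098*(-11 + (2 - 4)*(-1) - ¾) = -598 - 1098*(-11 - 2*(-1) - ¾) = -598 - 1098*(-11 + 2 - ¾) = -598 - 1098*(-39/4) = -598 + 21411/2 = 20215/2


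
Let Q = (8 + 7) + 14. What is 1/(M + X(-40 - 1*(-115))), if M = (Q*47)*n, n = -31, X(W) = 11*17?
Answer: -1/42066 ≈ -2.3772e-5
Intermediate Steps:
X(W) = 187
Q = 29 (Q = 15 + 14 = 29)
M = -42253 (M = (29*47)*(-31) = 1363*(-31) = -42253)
1/(M + X(-40 - 1*(-115))) = 1/(-42253 + 187) = 1/(-42066) = -1/42066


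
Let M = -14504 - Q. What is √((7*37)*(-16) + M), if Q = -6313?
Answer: I*√12335 ≈ 111.06*I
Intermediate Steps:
M = -8191 (M = -14504 - 1*(-6313) = -14504 + 6313 = -8191)
√((7*37)*(-16) + M) = √((7*37)*(-16) - 8191) = √(259*(-16) - 8191) = √(-4144 - 8191) = √(-12335) = I*√12335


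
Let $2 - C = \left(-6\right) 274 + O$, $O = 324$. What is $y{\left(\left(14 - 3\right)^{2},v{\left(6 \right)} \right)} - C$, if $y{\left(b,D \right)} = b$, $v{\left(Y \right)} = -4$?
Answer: $-1201$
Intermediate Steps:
$C = 1322$ ($C = 2 - \left(\left(-6\right) 274 + 324\right) = 2 - \left(-1644 + 324\right) = 2 - -1320 = 2 + 1320 = 1322$)
$y{\left(\left(14 - 3\right)^{2},v{\left(6 \right)} \right)} - C = \left(14 - 3\right)^{2} - 1322 = 11^{2} - 1322 = 121 - 1322 = -1201$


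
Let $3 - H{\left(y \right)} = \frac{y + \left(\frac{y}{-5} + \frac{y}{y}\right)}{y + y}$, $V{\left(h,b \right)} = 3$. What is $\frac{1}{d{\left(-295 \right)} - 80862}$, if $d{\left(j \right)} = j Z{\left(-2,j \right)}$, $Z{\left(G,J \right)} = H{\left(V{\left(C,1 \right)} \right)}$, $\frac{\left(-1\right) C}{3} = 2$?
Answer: $- \frac{6}{489479} \approx -1.2258 \cdot 10^{-5}$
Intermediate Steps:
$C = -6$ ($C = \left(-3\right) 2 = -6$)
$H{\left(y \right)} = 3 - \frac{1 + \frac{4 y}{5}}{2 y}$ ($H{\left(y \right)} = 3 - \frac{y + \left(\frac{y}{-5} + \frac{y}{y}\right)}{y + y} = 3 - \frac{y + \left(y \left(- \frac{1}{5}\right) + 1\right)}{2 y} = 3 - \left(y - \left(-1 + \frac{y}{5}\right)\right) \frac{1}{2 y} = 3 - \left(1 + \frac{4 y}{5}\right) \frac{1}{2 y} = 3 - \frac{1 + \frac{4 y}{5}}{2 y}$)
$Z{\left(G,J \right)} = \frac{73}{30}$ ($Z{\left(G,J \right)} = \frac{-5 + 26 \cdot 3}{10 \cdot 3} = \frac{1}{10} \cdot \frac{1}{3} \left(-5 + 78\right) = \frac{1}{10} \cdot \frac{1}{3} \cdot 73 = \frac{73}{30}$)
$d{\left(j \right)} = \frac{73 j}{30}$ ($d{\left(j \right)} = j \frac{73}{30} = \frac{73 j}{30}$)
$\frac{1}{d{\left(-295 \right)} - 80862} = \frac{1}{\frac{73}{30} \left(-295\right) - 80862} = \frac{1}{- \frac{4307}{6} - 80862} = \frac{1}{- \frac{489479}{6}} = - \frac{6}{489479}$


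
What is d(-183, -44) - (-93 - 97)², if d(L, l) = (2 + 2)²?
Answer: -36084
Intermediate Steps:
d(L, l) = 16 (d(L, l) = 4² = 16)
d(-183, -44) - (-93 - 97)² = 16 - (-93 - 97)² = 16 - 1*(-190)² = 16 - 1*36100 = 16 - 36100 = -36084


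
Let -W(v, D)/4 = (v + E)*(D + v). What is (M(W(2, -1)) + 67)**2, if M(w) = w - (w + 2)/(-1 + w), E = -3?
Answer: 4761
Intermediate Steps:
W(v, D) = -4*(-3 + v)*(D + v) (W(v, D) = -4*(v - 3)*(D + v) = -4*(-3 + v)*(D + v))
M(w) = w - (2 + w)/(-1 + w)
(M(W(2, -1)) + 67)**2 = ((-2 + (-4*2**2 + 12*(-1) + 12*2 - 4*(-1)*2)**2 - 2*(-4*2**2 + 12*(-1) + 12*2 - 4*(-1)*2))/(-1 + (-4*2**2 + 12*(-1) + 12*2 - 4*(-1)*2)) + 67)**2 = ((-2 + (-4*4 - 12 + 24 + 8)**2 - 2*(-4*4 - 12 + 24 + 8))/(-1 + (-4*4 - 12 + 24 + 8)) + 67)**2 = ((-2 + (-16 - 12 + 24 + 8)**2 - 2*(-16 - 12 + 24 + 8))/(-1 + (-16 - 12 + 24 + 8)) + 67)**2 = ((-2 + 4**2 - 2*4)/(-1 + 4) + 67)**2 = ((-2 + 16 - 8)/3 + 67)**2 = ((1/3)*6 + 67)**2 = (2 + 67)**2 = 69**2 = 4761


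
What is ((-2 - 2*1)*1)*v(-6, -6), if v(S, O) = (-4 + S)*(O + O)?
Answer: -480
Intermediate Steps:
v(S, O) = 2*O*(-4 + S) (v(S, O) = (-4 + S)*(2*O) = 2*O*(-4 + S))
((-2 - 2*1)*1)*v(-6, -6) = ((-2 - 2*1)*1)*(2*(-6)*(-4 - 6)) = ((-2 - 2)*1)*(2*(-6)*(-10)) = -4*1*120 = -4*120 = -480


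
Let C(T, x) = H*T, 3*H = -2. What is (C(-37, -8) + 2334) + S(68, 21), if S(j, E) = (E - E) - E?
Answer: 7013/3 ≈ 2337.7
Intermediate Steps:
H = -⅔ (H = (⅓)*(-2) = -⅔ ≈ -0.66667)
C(T, x) = -2*T/3
S(j, E) = -E (S(j, E) = 0 - E = -E)
(C(-37, -8) + 2334) + S(68, 21) = (-⅔*(-37) + 2334) - 1*21 = (74/3 + 2334) - 21 = 7076/3 - 21 = 7013/3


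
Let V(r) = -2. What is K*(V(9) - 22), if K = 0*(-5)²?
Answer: 0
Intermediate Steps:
K = 0 (K = 0*25 = 0)
K*(V(9) - 22) = 0*(-2 - 22) = 0*(-24) = 0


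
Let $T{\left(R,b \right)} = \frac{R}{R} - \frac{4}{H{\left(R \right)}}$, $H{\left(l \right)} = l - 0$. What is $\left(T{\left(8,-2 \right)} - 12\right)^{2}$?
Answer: $\frac{529}{4} \approx 132.25$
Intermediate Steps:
$H{\left(l \right)} = l$ ($H{\left(l \right)} = l + 0 = l$)
$T{\left(R,b \right)} = 1 - \frac{4}{R}$ ($T{\left(R,b \right)} = \frac{R}{R} - \frac{4}{R} = 1 - \frac{4}{R}$)
$\left(T{\left(8,-2 \right)} - 12\right)^{2} = \left(\frac{-4 + 8}{8} - 12\right)^{2} = \left(\frac{1}{8} \cdot 4 - 12\right)^{2} = \left(\frac{1}{2} - 12\right)^{2} = \left(- \frac{23}{2}\right)^{2} = \frac{529}{4}$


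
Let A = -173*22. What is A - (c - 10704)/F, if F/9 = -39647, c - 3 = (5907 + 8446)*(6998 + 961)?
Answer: -414614504/118941 ≈ -3485.9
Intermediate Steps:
c = 114235530 (c = 3 + (5907 + 8446)*(6998 + 961) = 3 + 14353*7959 = 3 + 114235527 = 114235530)
F = -356823 (F = 9*(-39647) = -356823)
A = -3806
A - (c - 10704)/F = -3806 - (114235530 - 10704)/(-356823) = -3806 - 114224826*(-1)/356823 = -3806 - 1*(-38074942/118941) = -3806 + 38074942/118941 = -414614504/118941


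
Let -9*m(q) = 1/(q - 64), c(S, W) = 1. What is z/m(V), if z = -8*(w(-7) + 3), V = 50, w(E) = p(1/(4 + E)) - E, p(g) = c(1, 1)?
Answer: -11088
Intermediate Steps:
p(g) = 1
w(E) = 1 - E
m(q) = -1/(9*(-64 + q)) (m(q) = -1/(9*(q - 64)) = -1/(9*(-64 + q)))
z = -88 (z = -8*((1 - 1*(-7)) + 3) = -8*((1 + 7) + 3) = -8*(8 + 3) = -8*11 = -88)
z/m(V) = -88/((-1/(-576 + 9*50))) = -88/((-1/(-576 + 450))) = -88/((-1/(-126))) = -88/((-1*(-1/126))) = -88/1/126 = -88*126 = -11088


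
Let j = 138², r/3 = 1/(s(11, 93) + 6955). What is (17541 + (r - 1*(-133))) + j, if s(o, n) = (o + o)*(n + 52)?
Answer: 372504113/10145 ≈ 36718.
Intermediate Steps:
s(o, n) = 2*o*(52 + n) (s(o, n) = (2*o)*(52 + n) = 2*o*(52 + n))
r = 3/10145 (r = 3/(2*11*(52 + 93) + 6955) = 3/(2*11*145 + 6955) = 3/(3190 + 6955) = 3/10145 ≈ 0.00029571)
j = 19044
(17541 + (r - 1*(-133))) + j = (17541 + (3/10145 - 1*(-133))) + 19044 = (17541 + (3/10145 + 133)) + 19044 = (17541 + 1349288/10145) + 19044 = 179302733/10145 + 19044 = 372504113/10145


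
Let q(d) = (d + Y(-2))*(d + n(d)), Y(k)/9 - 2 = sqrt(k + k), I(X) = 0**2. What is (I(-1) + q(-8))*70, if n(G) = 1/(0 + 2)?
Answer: -5250 - 9450*I ≈ -5250.0 - 9450.0*I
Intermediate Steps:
I(X) = 0
n(G) = 1/2
Y(k) = 18 + 9*sqrt(2)*sqrt(k) (Y(k) = 18 + 9*sqrt(k + k) = 18 + 9*sqrt(2*k) = 18 + 9*(sqrt(2)*sqrt(k)) = 18 + 9*sqrt(2)*sqrt(k))
q(d) = (1/2 + d)*(18 + d + 18*I) (q(d) = (d + (18 + 9*sqrt(2)*sqrt(-2)))*(d + 1/2) = (d + (18 + 9*sqrt(2)*(I*sqrt(2))))*(1/2 + d) = (d + (18 + 18*I))*(1/2 + d) = (18 + d + 18*I)*(1/2 + d) = (1/2 + d)*(18 + d + 18*I))
(I(-1) + q(-8))*70 = (0 + (9 + (-8)**2 + 9*I + (1/2)*(-8)*(37 + 36*I)))*70 = (0 + (9 + 64 + 9*I + (-148 - 144*I)))*70 = (0 + (-75 - 135*I))*70 = (-75 - 135*I)*70 = -5250 - 9450*I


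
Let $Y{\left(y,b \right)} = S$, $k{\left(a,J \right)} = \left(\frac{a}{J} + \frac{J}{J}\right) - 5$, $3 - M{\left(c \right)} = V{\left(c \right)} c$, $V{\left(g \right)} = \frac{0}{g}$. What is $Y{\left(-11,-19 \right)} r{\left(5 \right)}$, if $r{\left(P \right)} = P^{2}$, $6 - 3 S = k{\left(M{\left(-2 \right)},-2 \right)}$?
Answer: $\frac{575}{6} \approx 95.833$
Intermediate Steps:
$V{\left(g \right)} = 0$
$M{\left(c \right)} = 3$ ($M{\left(c \right)} = 3 - 0 c = 3 - 0 = 3 + 0 = 3$)
$k{\left(a,J \right)} = -4 + \frac{a}{J}$ ($k{\left(a,J \right)} = \left(\frac{a}{J} + 1\right) - 5 = \left(1 + \frac{a}{J}\right) - 5 = -4 + \frac{a}{J}$)
$S = \frac{23}{6}$ ($S = 2 - \frac{-4 + \frac{3}{-2}}{3} = 2 - \frac{-4 + 3 \left(- \frac{1}{2}\right)}{3} = 2 - \frac{-4 - \frac{3}{2}}{3} = 2 - - \frac{11}{6} = 2 + \frac{11}{6} = \frac{23}{6} \approx 3.8333$)
$Y{\left(y,b \right)} = \frac{23}{6}$
$Y{\left(-11,-19 \right)} r{\left(5 \right)} = \frac{23 \cdot 5^{2}}{6} = \frac{23}{6} \cdot 25 = \frac{575}{6}$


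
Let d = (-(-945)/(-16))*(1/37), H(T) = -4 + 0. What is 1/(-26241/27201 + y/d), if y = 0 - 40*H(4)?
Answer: -1713663/173418431 ≈ -0.0098817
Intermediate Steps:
H(T) = -4
d = -945/592 (d = (-(-945)*(-1)/16)*(1*(1/37)) = -35*27/16*(1/37) = -945/16*1/37 = -945/592 ≈ -1.5963)
y = 160 (y = 0 - 40*(-4) = 0 + 160 = 160)
1/(-26241/27201 + y/d) = 1/(-26241/27201 + 160/(-945/592)) = 1/(-26241*1/27201 + 160*(-592/945)) = 1/(-8747/9067 - 18944/189) = 1/(-173418431/1713663) = -1713663/173418431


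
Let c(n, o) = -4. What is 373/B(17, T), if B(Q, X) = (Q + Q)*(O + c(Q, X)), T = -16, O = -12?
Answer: -373/544 ≈ -0.68566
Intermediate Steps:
B(Q, X) = -32*Q (B(Q, X) = (Q + Q)*(-12 - 4) = (2*Q)*(-16) = -32*Q)
373/B(17, T) = 373/((-32*17)) = 373/(-544) = 373*(-1/544) = -373/544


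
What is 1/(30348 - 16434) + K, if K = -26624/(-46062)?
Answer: 20582911/35605926 ≈ 0.57808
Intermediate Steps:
K = 13312/23031 (K = -26624*(-1/46062) = 13312/23031 ≈ 0.57800)
1/(30348 - 16434) + K = 1/(30348 - 16434) + 13312/23031 = 1/13914 + 13312/23031 = 20582911/35605926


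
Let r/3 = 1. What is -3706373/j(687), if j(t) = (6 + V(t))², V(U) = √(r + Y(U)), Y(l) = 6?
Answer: -3706373/81 ≈ -45758.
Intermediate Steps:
r = 3 (r = 3*1 = 3)
V(U) = 3 (V(U) = √(3 + 6) = √9 = 3)
j(t) = 81 (j(t) = (6 + 3)² = 9² = 81)
-3706373/j(687) = -3706373/81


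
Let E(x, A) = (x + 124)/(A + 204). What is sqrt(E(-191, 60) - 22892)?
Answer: I*sqrt(398874630)/132 ≈ 151.3*I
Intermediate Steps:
E(x, A) = (124 + x)/(204 + A)
sqrt(E(-191, 60) - 22892) = sqrt((124 - 191)/(204 + 60) - 22892) = sqrt(-67/264 - 22892) = sqrt(-6043555/264) = I*sqrt(398874630)/132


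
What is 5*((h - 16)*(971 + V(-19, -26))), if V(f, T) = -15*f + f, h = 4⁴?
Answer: 1484400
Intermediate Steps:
h = 256
V(f, T) = -14*f
5*((h - 16)*(971 + V(-19, -26))) = 5*((256 - 16)*(971 - 14*(-19))) = 5*(240*(971 + 266)) = 5*(240*1237) = 5*296880 = 1484400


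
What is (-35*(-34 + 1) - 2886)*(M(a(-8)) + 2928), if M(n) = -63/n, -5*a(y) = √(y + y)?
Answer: -5068368 + 545265*I/4 ≈ -5.0684e+6 + 1.3632e+5*I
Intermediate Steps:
a(y) = -√2*√y/5 (a(y) = -√(y + y)/5 = -√2*√y/5)
(-35*(-34 + 1) - 2886)*(M(a(-8)) + 2928) = (-35*(-34 + 1) - 2886)*(-63*5*I/4 + 2928) = (-35*(-33) - 2886)*(-63*5*I/4 + 2928) = (1155 - 2886)*(-63*5*I/4 + 2928) = -1731*(-315*I/4 + 2928) = -1731*(2928 - 315*I/4) = -5068368 + 545265*I/4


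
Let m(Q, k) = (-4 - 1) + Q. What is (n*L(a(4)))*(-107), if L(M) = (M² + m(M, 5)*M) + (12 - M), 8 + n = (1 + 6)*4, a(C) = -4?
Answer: -145520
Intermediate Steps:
n = 20 (n = -8 + (1 + 6)*4 = -8 + 7*4 = -8 + 28 = 20)
m(Q, k) = -5 + Q
L(M) = 12 + M² - M + M*(-5 + M) (L(M) = (M² + (-5 + M)*M) + (12 - M) = (M² + M*(-5 + M)) + (12 - M) = 12 + M² - M + M*(-5 + M))
(n*L(a(4)))*(-107) = (20*(12 - 6*(-4) + 2*(-4)²))*(-107) = (20*(12 + 24 + 2*16))*(-107) = (20*(12 + 24 + 32))*(-107) = (20*68)*(-107) = 1360*(-107) = -145520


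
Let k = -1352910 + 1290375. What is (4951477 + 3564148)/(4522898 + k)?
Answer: 8515625/4460363 ≈ 1.9092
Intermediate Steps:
k = -62535
(4951477 + 3564148)/(4522898 + k) = (4951477 + 3564148)/(4522898 - 62535) = 8515625/4460363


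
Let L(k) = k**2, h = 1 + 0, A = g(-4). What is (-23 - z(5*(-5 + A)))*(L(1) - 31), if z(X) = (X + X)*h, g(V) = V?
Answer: -2010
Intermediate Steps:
A = -4
h = 1
z(X) = 2*X (z(X) = (X + X)*1 = (2*X)*1 = 2*X)
(-23 - z(5*(-5 + A)))*(L(1) - 31) = (-23 - 2*5*(-5 - 4))*(1**2 - 31) = (-23 - 2*5*(-9))*(1 - 31) = (-23 - 2*(-45))*(-30) = (-23 - 1*(-90))*(-30) = (-23 + 90)*(-30) = 67*(-30) = -2010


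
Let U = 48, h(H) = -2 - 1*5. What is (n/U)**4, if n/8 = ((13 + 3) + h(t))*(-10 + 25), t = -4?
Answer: 4100625/16 ≈ 2.5629e+5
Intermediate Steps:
h(H) = -7 (h(H) = -2 - 5 = -7)
n = 1080 (n = 8*(((13 + 3) - 7)*(-10 + 25)) = 8*((16 - 7)*15) = 8*(9*15) = 8*135 = 1080)
(n/U)**4 = (1080/48)**4 = (1080*(1/48))**4 = (45/2)**4 = 4100625/16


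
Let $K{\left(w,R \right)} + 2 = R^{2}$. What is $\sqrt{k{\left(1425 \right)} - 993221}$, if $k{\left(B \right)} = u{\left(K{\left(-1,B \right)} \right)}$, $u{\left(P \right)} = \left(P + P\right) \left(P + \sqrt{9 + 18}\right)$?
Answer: $\sqrt{8246858543037 + 12183738 \sqrt{3}} \approx 2.8717 \cdot 10^{6}$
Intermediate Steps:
$K{\left(w,R \right)} = -2 + R^{2}$
$u{\left(P \right)} = 2 P \left(P + 3 \sqrt{3}\right)$ ($u{\left(P \right)} = 2 P \left(P + \sqrt{27}\right) = 2 P \left(P + 3 \sqrt{3}\right)$)
$k{\left(B \right)} = 2 \left(-2 + B^{2}\right) \left(-2 + B^{2} + 3 \sqrt{3}\right)$ ($k{\left(B \right)} = 2 \left(-2 + B^{2}\right) \left(\left(-2 + B^{2}\right) + 3 \sqrt{3}\right) = 2 \left(-2 + B^{2}\right) \left(-2 + B^{2} + 3 \sqrt{3}\right)$)
$\sqrt{k{\left(1425 \right)} - 993221} = \sqrt{2 \left(-2 + 1425^{2}\right) \left(-2 + 1425^{2} + 3 \sqrt{3}\right) - 993221} = \sqrt{2 \left(-2 + 2030625\right) \left(-2 + 2030625 + 3 \sqrt{3}\right) - 993221} = \sqrt{2 \cdot 2030623 \left(2030623 + 3 \sqrt{3}\right) - 993221} = \sqrt{\left(8246859536258 + 12183738 \sqrt{3}\right) - 993221} = \sqrt{8246858543037 + 12183738 \sqrt{3}}$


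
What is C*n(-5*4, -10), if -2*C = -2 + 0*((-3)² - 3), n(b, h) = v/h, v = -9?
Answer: 9/10 ≈ 0.90000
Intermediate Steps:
n(b, h) = -9/h
C = 1 (C = -(-2 + 0*((-3)² - 3))/2 = -(-2 + 0*(9 - 3))/2 = -(-2 + 0*6)/2 = -(-2 + 0)/2 = -½*(-2) = 1)
C*n(-5*4, -10) = 1*(-9/(-10)) = 1*(-9*(-⅒)) = 1*(9/10) = 9/10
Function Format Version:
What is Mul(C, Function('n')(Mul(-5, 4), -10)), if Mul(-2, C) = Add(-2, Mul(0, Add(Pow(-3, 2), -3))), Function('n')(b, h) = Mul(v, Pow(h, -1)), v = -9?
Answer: Rational(9, 10) ≈ 0.90000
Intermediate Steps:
Function('n')(b, h) = Mul(-9, Pow(h, -1))
C = 1 (C = Mul(Rational(-1, 2), Add(-2, Mul(0, Add(Pow(-3, 2), -3)))) = Mul(Rational(-1, 2), Add(-2, Mul(0, Add(9, -3)))) = Mul(Rational(-1, 2), Add(-2, Mul(0, 6))) = Mul(Rational(-1, 2), Add(-2, 0)) = Mul(Rational(-1, 2), -2) = 1)
Mul(C, Function('n')(Mul(-5, 4), -10)) = Mul(1, Mul(-9, Pow(-10, -1))) = Mul(1, Mul(-9, Rational(-1, 10))) = Mul(1, Rational(9, 10)) = Rational(9, 10)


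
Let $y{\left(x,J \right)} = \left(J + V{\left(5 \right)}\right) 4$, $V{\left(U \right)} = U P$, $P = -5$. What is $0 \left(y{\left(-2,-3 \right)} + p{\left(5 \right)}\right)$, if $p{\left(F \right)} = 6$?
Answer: $0$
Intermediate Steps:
$V{\left(U \right)} = - 5 U$ ($V{\left(U \right)} = U \left(-5\right) = - 5 U$)
$y{\left(x,J \right)} = -100 + 4 J$ ($y{\left(x,J \right)} = \left(J - 25\right) 4 = \left(-25 + J\right) 4 = -100 + 4 J$)
$0 \left(y{\left(-2,-3 \right)} + p{\left(5 \right)}\right) = 0 \left(\left(-100 + 4 \left(-3\right)\right) + 6\right) = 0 \left(\left(-100 - 12\right) + 6\right) = 0 \left(-112 + 6\right) = 0 \left(-106\right) = 0$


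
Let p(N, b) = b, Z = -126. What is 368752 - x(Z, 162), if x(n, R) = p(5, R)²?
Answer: 342508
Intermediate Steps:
x(n, R) = R²
368752 - x(Z, 162) = 368752 - 1*162² = 368752 - 1*26244 = 368752 - 26244 = 342508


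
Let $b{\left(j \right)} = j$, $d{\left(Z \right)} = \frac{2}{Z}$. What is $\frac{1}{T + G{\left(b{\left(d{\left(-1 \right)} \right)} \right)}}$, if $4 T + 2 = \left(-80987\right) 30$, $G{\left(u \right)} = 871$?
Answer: $- \frac{1}{606532} \approx -1.6487 \cdot 10^{-6}$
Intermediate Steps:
$T = -607403$ ($T = - \frac{1}{2} + \frac{\left(-80987\right) 30}{4} = - \frac{1}{2} + \frac{1}{4} \left(-2429610\right) = - \frac{1}{2} - \frac{1214805}{2} = -607403$)
$\frac{1}{T + G{\left(b{\left(d{\left(-1 \right)} \right)} \right)}} = \frac{1}{-607403 + 871} = \frac{1}{-606532} = - \frac{1}{606532}$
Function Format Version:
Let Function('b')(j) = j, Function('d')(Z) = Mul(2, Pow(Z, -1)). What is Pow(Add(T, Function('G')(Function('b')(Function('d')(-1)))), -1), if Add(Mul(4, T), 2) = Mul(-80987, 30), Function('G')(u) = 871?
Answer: Rational(-1, 606532) ≈ -1.6487e-6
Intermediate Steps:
T = -607403 (T = Add(Rational(-1, 2), Mul(Rational(1, 4), Mul(-80987, 30))) = Add(Rational(-1, 2), Mul(Rational(1, 4), -2429610)) = Add(Rational(-1, 2), Rational(-1214805, 2)) = -607403)
Pow(Add(T, Function('G')(Function('b')(Function('d')(-1)))), -1) = Pow(Add(-607403, 871), -1) = Pow(-606532, -1) = Rational(-1, 606532)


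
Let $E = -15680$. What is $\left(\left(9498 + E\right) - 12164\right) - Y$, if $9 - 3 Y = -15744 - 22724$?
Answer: $- \frac{93515}{3} \approx -31172.0$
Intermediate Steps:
$Y = \frac{38477}{3}$ ($Y = 3 - \frac{-15744 - 22724}{3} = 3 - - \frac{38468}{3} = 3 + \frac{38468}{3} = \frac{38477}{3} \approx 12826.0$)
$\left(\left(9498 + E\right) - 12164\right) - Y = \left(\left(9498 - 15680\right) - 12164\right) - \frac{38477}{3} = \left(-6182 - 12164\right) - \frac{38477}{3} = -18346 - \frac{38477}{3} = - \frac{93515}{3}$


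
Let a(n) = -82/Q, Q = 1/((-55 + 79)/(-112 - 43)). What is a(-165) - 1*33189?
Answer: -5142327/155 ≈ -33176.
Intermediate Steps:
Q = -155/24 (Q = 1/(24/(-155)) = 1/(24*(-1/155)) = 1/(-24/155) = -155/24 ≈ -6.4583)
a(n) = 1968/155 (a(n) = -82/(-155/24) = -82*(-24/155) = 1968/155)
a(-165) - 1*33189 = 1968/155 - 1*33189 = 1968/155 - 33189 = -5142327/155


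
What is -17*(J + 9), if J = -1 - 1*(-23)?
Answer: -527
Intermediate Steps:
J = 22 (J = -1 + 23 = 22)
-17*(J + 9) = -17*(22 + 9) = -17*31 = -527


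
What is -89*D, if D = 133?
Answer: -11837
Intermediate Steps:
-89*D = -89*133 = -11837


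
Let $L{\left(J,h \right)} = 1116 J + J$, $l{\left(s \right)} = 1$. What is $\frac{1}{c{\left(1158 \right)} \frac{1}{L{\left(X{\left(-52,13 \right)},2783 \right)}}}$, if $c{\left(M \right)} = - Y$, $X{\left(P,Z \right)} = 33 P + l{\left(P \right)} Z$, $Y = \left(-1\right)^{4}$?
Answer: $1902251$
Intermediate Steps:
$Y = 1$
$X{\left(P,Z \right)} = Z + 33 P$ ($X{\left(P,Z \right)} = 33 P + 1 Z = 33 P + Z = Z + 33 P$)
$L{\left(J,h \right)} = 1117 J$
$c{\left(M \right)} = -1$ ($c{\left(M \right)} = \left(-1\right) 1 = -1$)
$\frac{1}{c{\left(1158 \right)} \frac{1}{L{\left(X{\left(-52,13 \right)},2783 \right)}}} = \frac{1}{\left(-1\right) \frac{1}{1117 \left(13 + 33 \left(-52\right)\right)}} = \frac{1}{\left(-1\right) \frac{1}{1117 \left(13 - 1716\right)}} = \frac{1}{\left(-1\right) \frac{1}{1117 \left(-1703\right)}} = \frac{1}{\left(-1\right) \frac{1}{-1902251}} = \frac{1}{\left(-1\right) \left(- \frac{1}{1902251}\right)} = \frac{1}{\frac{1}{1902251}} = 1902251$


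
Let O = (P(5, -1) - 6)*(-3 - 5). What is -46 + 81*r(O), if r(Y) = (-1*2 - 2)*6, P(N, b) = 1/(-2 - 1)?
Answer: -1990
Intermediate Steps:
P(N, b) = -⅓ (P(N, b) = 1/(-3) = -⅓)
O = 152/3 (O = (-⅓ - 6)*(-3 - 5) = -19/3*(-8) = 152/3 ≈ 50.667)
r(Y) = -24 (r(Y) = (-2 - 2)*6 = -4*6 = -24)
-46 + 81*r(O) = -46 + 81*(-24) = -46 - 1944 = -1990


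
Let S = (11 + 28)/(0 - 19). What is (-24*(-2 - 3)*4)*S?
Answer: -18720/19 ≈ -985.26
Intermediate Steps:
S = -39/19 (S = 39/(-19) = 39*(-1/19) = -39/19 ≈ -2.0526)
(-24*(-2 - 3)*4)*S = -24*(-2 - 3)*4*(-39/19) = -(-120)*4*(-39/19) = -24*(-20)*(-39/19) = 480*(-39/19) = -18720/19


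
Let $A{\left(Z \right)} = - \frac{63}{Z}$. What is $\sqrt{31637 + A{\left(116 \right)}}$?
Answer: $\frac{\sqrt{106425041}}{58} \approx 177.87$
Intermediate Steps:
$\sqrt{31637 + A{\left(116 \right)}} = \sqrt{31637 - \frac{63}{116}} = \sqrt{\frac{3669829}{116}} = \frac{\sqrt{106425041}}{58}$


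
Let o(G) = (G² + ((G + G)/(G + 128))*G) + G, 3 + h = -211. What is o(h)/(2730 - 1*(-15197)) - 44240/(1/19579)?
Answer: -667700493926330/770861 ≈ -8.6617e+8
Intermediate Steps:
h = -214 (h = -3 - 211 = -214)
o(G) = G + G² + 2*G²/(128 + G) (o(G) = (G² + ((2*G)/(128 + G))*G) + G = (G² + (2*G/(128 + G))*G) + G = (G² + 2*G²/(128 + G)) + G = G + G² + 2*G²/(128 + G))
o(h)/(2730 - 1*(-15197)) - 44240/(1/19579) = (-214*(128 + (-214)² + 131*(-214))/(128 - 214))/(2730 - 1*(-15197)) - 44240/(1/19579) = (-214*(128 + 45796 - 28034)/(-86))/(2730 + 15197) - 44240/1/19579 = -214*(-1/86)*17890/17927 - 44240*19579 = (1914230/43)*(1/17927) - 866174960 = 1914230/770861 - 866174960 = -667700493926330/770861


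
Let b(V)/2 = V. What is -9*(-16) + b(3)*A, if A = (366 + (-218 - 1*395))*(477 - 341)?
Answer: -201408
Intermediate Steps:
b(V) = 2*V
A = -33592 (A = (366 + (-218 - 395))*136 = (366 - 613)*136 = -247*136 = -33592)
-9*(-16) + b(3)*A = -9*(-16) + (2*3)*(-33592) = 144 + 6*(-33592) = 144 - 201552 = -201408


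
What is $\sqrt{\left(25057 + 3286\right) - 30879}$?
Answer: $2 i \sqrt{634} \approx 50.359 i$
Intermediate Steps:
$\sqrt{\left(25057 + 3286\right) - 30879} = \sqrt{28343 - 30879} = \sqrt{-2536} = 2 i \sqrt{634}$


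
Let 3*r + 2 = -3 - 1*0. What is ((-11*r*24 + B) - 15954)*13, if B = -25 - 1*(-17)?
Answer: -201786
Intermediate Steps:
B = -8 (B = -25 + 17 = -8)
r = -5/3 (r = -⅔ + (-3 - 1*0)/3 = -⅔ + (-3 + 0)/3 = -⅔ + (⅓)*(-3) = -⅔ - 1 = -5/3 ≈ -1.6667)
((-11*r*24 + B) - 15954)*13 = ((-11*(-5/3)*24 - 8) - 15954)*13 = (((55/3)*24 - 8) - 15954)*13 = ((440 - 8) - 15954)*13 = (432 - 15954)*13 = -15522*13 = -201786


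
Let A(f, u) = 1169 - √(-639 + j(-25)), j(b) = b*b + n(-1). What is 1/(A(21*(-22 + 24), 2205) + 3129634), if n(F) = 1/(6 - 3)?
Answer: 9392409/29405782274468 + I*√123/29405782274468 ≈ 3.1941e-7 + 3.7715e-13*I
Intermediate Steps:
n(F) = ⅓ (n(F) = 1/3 = ⅓)
j(b) = ⅓ + b² (j(b) = b*b + ⅓ = b² + ⅓ = ⅓ + b²)
A(f, u) = 1169 - I*√123/3 (A(f, u) = 1169 - √(-639 + (⅓ + (-25)²)) = 1169 - √(-639 + (⅓ + 625)) = 1169 - √(-639 + 1876/3) = 1169 - √(-41/3) = 1169 - I*√123/3)
1/(A(21*(-22 + 24), 2205) + 3129634) = 1/((1169 - I*√123/3) + 3129634) = 1/(3130803 - I*√123/3)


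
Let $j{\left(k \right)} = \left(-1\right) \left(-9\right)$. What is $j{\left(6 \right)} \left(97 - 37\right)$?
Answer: $540$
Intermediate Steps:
$j{\left(k \right)} = 9$
$j{\left(6 \right)} \left(97 - 37\right) = 9 \left(97 - 37\right) = 9 \cdot 60 = 540$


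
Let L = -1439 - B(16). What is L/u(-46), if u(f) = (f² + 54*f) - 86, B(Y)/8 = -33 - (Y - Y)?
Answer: 1175/454 ≈ 2.5881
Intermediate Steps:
B(Y) = -264 (B(Y) = 8*(-33 - (Y - Y)) = 8*(-33 - 1*0) = 8*(-33 + 0) = 8*(-33) = -264)
u(f) = -86 + f² + 54*f
L = -1175 (L = -1439 - 1*(-264) = -1439 + 264 = -1175)
L/u(-46) = -1175/(-86 + (-46)² + 54*(-46)) = -1175/(-86 + 2116 - 2484) = -1175/(-454) = -1175*(-1/454) = 1175/454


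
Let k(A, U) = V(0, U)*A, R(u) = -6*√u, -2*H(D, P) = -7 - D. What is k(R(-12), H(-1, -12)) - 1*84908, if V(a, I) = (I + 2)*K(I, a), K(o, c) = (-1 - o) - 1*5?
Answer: -84908 + 540*I*√3 ≈ -84908.0 + 935.31*I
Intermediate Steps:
H(D, P) = 7/2 + D/2 (H(D, P) = -(-7 - D)/2 = 7/2 + D/2)
K(o, c) = -6 - o (K(o, c) = (-1 - o) - 5 = -6 - o)
V(a, I) = (-6 - I)*(2 + I) (V(a, I) = (I + 2)*(-6 - I) = (2 + I)*(-6 - I) = (-6 - I)*(2 + I))
k(A, U) = -A*(2 + U)*(6 + U) (k(A, U) = (-(2 + U)*(6 + U))*A = -A*(2 + U)*(6 + U))
k(R(-12), H(-1, -12)) - 1*84908 = -(-12*I*√3)*(2 + (7/2 + (½)*(-1)))*(6 + (7/2 + (½)*(-1))) - 1*84908 = -(-12*I*√3)*(2 + (7/2 - ½))*(6 + (7/2 - ½)) - 84908 = -(-12*I*√3)*(2 + 3)*(6 + 3) - 84908 = -1*(-12*I*√3)*5*9 - 84908 = 540*I*√3 - 84908 = -84908 + 540*I*√3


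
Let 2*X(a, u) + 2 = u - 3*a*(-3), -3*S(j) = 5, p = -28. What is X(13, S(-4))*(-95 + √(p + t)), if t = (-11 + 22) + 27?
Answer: -16150/3 + 170*√10/3 ≈ -5204.1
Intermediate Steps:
S(j) = -5/3 (S(j) = -⅓*5 = -5/3)
t = 38 (t = 11 + 27 = 38)
X(a, u) = -1 + u/2 + 9*a/2 (X(a, u) = -1 + (u - 3*a*(-3))/2 = -1 + (u + 9*a)/2 = -1 + (u/2 + 9*a/2) = -1 + u/2 + 9*a/2)
X(13, S(-4))*(-95 + √(p + t)) = (-1 + (½)*(-5/3) + (9/2)*13)*(-95 + √(-28 + 38)) = (-1 - ⅚ + 117/2)*(-95 + √10) = 170*(-95 + √10)/3 = -16150/3 + 170*√10/3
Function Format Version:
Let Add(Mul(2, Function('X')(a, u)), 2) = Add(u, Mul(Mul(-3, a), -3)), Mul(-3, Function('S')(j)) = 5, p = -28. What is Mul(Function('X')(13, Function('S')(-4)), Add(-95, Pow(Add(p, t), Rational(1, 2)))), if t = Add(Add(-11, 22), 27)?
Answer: Add(Rational(-16150, 3), Mul(Rational(170, 3), Pow(10, Rational(1, 2)))) ≈ -5204.1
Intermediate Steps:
Function('S')(j) = Rational(-5, 3) (Function('S')(j) = Mul(Rational(-1, 3), 5) = Rational(-5, 3))
t = 38 (t = Add(11, 27) = 38)
Function('X')(a, u) = Add(-1, Mul(Rational(1, 2), u), Mul(Rational(9, 2), a)) (Function('X')(a, u) = Add(-1, Mul(Rational(1, 2), Add(u, Mul(Mul(-3, a), -3)))) = Add(-1, Mul(Rational(1, 2), Add(u, Mul(9, a)))) = Add(-1, Add(Mul(Rational(1, 2), u), Mul(Rational(9, 2), a))) = Add(-1, Mul(Rational(1, 2), u), Mul(Rational(9, 2), a)))
Mul(Function('X')(13, Function('S')(-4)), Add(-95, Pow(Add(p, t), Rational(1, 2)))) = Mul(Add(-1, Mul(Rational(1, 2), Rational(-5, 3)), Mul(Rational(9, 2), 13)), Add(-95, Pow(Add(-28, 38), Rational(1, 2)))) = Mul(Add(-1, Rational(-5, 6), Rational(117, 2)), Add(-95, Pow(10, Rational(1, 2)))) = Mul(Rational(170, 3), Add(-95, Pow(10, Rational(1, 2)))) = Add(Rational(-16150, 3), Mul(Rational(170, 3), Pow(10, Rational(1, 2))))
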